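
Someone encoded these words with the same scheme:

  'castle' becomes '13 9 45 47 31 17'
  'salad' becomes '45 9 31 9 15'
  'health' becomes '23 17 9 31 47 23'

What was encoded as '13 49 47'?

cut

c(#3)→13 and a(#1)→9: differences scale by 2, so n = 2·pos + 7. With a=1..z=26, the number is 2·pos + 7.
Undoing it on 13 49 47: 13→(13−7)÷2=3=c, 49→(49−7)÷2=21=u, 47→(47−7)÷2=20=t.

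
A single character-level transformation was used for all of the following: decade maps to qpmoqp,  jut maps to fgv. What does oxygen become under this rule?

zqskja

The output letters match the input read backwards, each shifted +12: decade reversed is edaced. The word is reversed, then every letter is shifted forward by 12.
Applying it to oxygen: reverse → negyxo; then shift: n+12=z, e+12=q, g+12=s, y+12=k, x+12=j, o+12=a.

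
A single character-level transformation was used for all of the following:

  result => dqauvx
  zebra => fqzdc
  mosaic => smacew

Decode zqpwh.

bench

r(17)→d(3) and e(4)→q(16) fit y≡23x+2 (mod 26); the inverse of 23 mod 26 is 17. This is an affine cipher: with a=0,…,z=25, each position x becomes (23x+2) mod 26.
Reversing it on zqpwh: z(25)→17·(25−2)≡1=b; q(16)→17·(16−2)≡4=e; p(15)→17·(15−2)≡13=n; w(22)→17·(22−2)≡2=c; h(7)→17·(7−2)≡7=h (all mod 26).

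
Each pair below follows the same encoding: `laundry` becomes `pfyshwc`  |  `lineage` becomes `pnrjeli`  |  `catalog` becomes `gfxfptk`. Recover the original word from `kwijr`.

green

Shifts by position in laundry: pos 0: l→p (+4), pos 1: a→f (+5), pos 2: u→y (+4), pos 3: n→s (+5) — repeating every 2. The shifts repeat in a cycle of length 2: positions 0,1,… shift by +4, +5, then the pattern repeats.
Decoding kwijr: k−4=g, w−5=r, i−4=e, j−5=e, r−4=n.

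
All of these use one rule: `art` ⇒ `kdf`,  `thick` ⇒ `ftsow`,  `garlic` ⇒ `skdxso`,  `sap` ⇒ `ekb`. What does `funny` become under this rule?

The shift depends on letter class: consonant r→d is +12, but vowel a→k is +10. The rule splits by letter class: vowels +10, consonants +12.
For funny: f(cons)+12=r, u(vowel)+10=e, n(cons)+12=z, n(cons)+12=z, y(cons)+12=k.

rezzk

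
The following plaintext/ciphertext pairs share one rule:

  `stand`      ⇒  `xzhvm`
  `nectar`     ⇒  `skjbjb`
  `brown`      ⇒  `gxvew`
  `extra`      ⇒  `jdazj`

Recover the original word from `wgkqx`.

radio

In stand: s→x is +5, t→z is +6, a→h is +7, n→v is +8 — the shift increases by 1 each position. Each letter shifts forward by (position + 5), i.e. 5, 6, 7, … — the shift grows by one for each successive letter.
Reversing it on wgkqx: w−5=r, g−6=a, k−7=d, q−8=i, x−9=o.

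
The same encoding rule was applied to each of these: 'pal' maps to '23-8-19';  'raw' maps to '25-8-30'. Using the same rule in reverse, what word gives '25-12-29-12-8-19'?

p is letter #16 and maps to 23: an offset of 7. Each letter is replaced by its alphabet position (a=1..z=26) + 7.
Undoing it on 25-12-29-12-8-19: 25→(25−7)÷1=18=r, 12→(12−7)÷1=5=e, 29→(29−7)÷1=22=v, 12→(12−7)÷1=5=e, 8→(8−7)÷1=1=a, 19→(19−7)÷1=12=l.

reveal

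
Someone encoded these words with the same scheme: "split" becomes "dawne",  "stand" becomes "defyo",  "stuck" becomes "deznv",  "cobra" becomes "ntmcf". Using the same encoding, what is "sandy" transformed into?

dfyoj

The shift depends on letter class: consonant s→d is +11, but vowel i→n is +5. Two shifts are in play — +5 for a/e/i/o/u, +11 for every other letter.
For sandy: s(cons)+11=d, a(vowel)+5=f, n(cons)+11=y, d(cons)+11=o, y(cons)+11=j.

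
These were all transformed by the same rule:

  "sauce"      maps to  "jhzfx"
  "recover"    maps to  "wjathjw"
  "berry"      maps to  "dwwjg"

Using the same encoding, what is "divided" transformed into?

ijinani

The word is reversed, then every letter is shifted forward by 5.
On divided: reverse → dedivid; then shift: d+5=i, e+5=j, d+5=i, i+5=n, v+5=a, i+5=n, d+5=i.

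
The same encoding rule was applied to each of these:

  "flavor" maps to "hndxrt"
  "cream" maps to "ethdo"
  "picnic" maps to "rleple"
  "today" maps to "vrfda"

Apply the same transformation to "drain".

The shift depends on letter class: consonant f→h is +2, but vowel a→d is +3. Two shifts are in play — +3 for a/e/i/o/u, +2 for every other letter.
On drain: d(cons)+2=f, r(cons)+2=t, a(vowel)+3=d, i(vowel)+3=l, n(cons)+2=p.

ftdlp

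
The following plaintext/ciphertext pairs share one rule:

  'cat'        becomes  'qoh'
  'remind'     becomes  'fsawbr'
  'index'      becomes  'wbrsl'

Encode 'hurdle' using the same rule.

Compare letters: c→q is +14, a→o is +14, t→h is +14 — a constant shift. Each letter is shifted forward by 14 in the alphabet (a Caesar shift of +14).
Applying it to hurdle: h+14=v, u+14=i, r+14=f, d+14=r, l+14=z, e+14=s.

vifrzs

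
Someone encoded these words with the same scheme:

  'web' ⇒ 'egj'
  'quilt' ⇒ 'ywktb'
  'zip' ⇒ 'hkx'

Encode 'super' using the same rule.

awxgz

Vowels shift forward by 2 and consonants shift forward by 8.
Applying it to super: s(cons)+8=a, u(vowel)+2=w, p(cons)+8=x, e(vowel)+2=g, r(cons)+8=z.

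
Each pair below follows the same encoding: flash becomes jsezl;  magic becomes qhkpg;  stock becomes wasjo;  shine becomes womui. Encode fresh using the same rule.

jyizl

The shifts repeat in a cycle of length 2: positions 0,1,… shift by +4, +7, then the pattern repeats.
Applying it to fresh: f+4=j, r+7=y, e+4=i, s+7=z, h+4=l.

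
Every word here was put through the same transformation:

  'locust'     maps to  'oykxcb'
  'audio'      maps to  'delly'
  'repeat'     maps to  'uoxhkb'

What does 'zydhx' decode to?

woven

The shifts repeat in a cycle of length 3: positions 0,1,… shift by +3, +10, +8, then the pattern repeats.
Decoding zydhx: z−3=w, y−10=o, d−8=v, h−3=e, x−10=n.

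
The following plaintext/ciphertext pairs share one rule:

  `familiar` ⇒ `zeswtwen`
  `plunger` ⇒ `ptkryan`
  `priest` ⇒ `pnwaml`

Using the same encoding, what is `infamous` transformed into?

f(5)→z(25) and a(0)→e(4) fit y≡25x+4 (mod 26); the inverse of 25 mod 26 is 25. This is an affine cipher: with a=0,…,z=25, each position x becomes (25x+4) mod 26.
Applying it to infamous: i(8)→25·8+4≡22=w; n(13)→25·13+4≡17=r; f(5)→25·5+4≡25=z; a(0)→25·0+4≡4=e; m(12)→25·12+4≡18=s; o(14)→25·14+4≡16=q; u(20)→25·20+4≡10=k; s(18)→25·18+4≡12=m (all mod 26).

wrzesqkm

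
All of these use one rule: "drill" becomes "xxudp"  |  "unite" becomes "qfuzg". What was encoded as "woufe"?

The output letters match the input read backwards, each shifted +12: drill reversed is llird. Two steps: reverse the string, then apply a Caesar shift of +12.
Undoing it on woufe: shift back: w−12=k, o−12=c, u−12=i, f−12=t, e−12=s → kcits; then reverse → stick.

stick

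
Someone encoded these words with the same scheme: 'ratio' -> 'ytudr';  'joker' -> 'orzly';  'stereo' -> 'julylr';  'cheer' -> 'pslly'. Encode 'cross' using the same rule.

r(17)→y(24) and a(0)→t(19) fit y≡11x+19 (mod 26); the inverse of 11 mod 26 is 19. Each letter's alphabet position (a=0..z=25) is mapped through 11·x+19 mod 26 — an affine cipher.
On cross: c(2)→11·2+19≡15=p; r(17)→11·17+19≡24=y; o(14)→11·14+19≡17=r; s(18)→11·18+19≡9=j; s(18)→11·18+19≡9=j (all mod 26).

pyrjj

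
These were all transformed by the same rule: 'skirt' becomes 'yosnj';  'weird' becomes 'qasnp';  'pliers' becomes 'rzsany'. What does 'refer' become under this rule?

nalan

s(18)→y(24) and k(10)→o(14) fit y≡11x+8 (mod 26); the inverse of 11 mod 26 is 19. This is an affine cipher: with a=0,…,z=25, each position x becomes (11x+8) mod 26.
Applying it to refer: r(17)→11·17+8≡13=n; e(4)→11·4+8≡0=a; f(5)→11·5+8≡11=l; e(4)→11·4+8≡0=a; r(17)→11·17+8≡13=n (all mod 26).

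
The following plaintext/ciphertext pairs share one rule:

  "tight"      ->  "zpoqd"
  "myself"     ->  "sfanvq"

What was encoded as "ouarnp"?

inside

In tight: t→z is +6, i→p is +7, g→o is +8, h→q is +9 — the shift increases by 1 each position. Letter i (0-indexed) is shifted by i+6, so successive shifts are 6, 7, 8, ….
Decoding ouarnp: o−6=i, u−7=n, a−8=s, r−9=i, n−10=d, p−11=e.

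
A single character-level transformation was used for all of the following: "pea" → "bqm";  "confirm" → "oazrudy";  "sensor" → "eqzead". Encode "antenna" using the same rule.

Every letter moves 12 places later in the alphabet, wrapping around z→a.
On antenna: a+12=m, n+12=z, t+12=f, e+12=q, n+12=z, n+12=z, a+12=m.

mzfqzzm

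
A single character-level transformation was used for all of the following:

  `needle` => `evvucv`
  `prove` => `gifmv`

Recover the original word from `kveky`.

Compare letters: n→e is +17, e→v is +17, e→v is +17 — a constant shift. Each letter is shifted forward by 17 in the alphabet (a Caesar shift of +17).
Reversing it on kveky: k−17=t, v−17=e, e−17=n, k−17=t, y−17=h.

tenth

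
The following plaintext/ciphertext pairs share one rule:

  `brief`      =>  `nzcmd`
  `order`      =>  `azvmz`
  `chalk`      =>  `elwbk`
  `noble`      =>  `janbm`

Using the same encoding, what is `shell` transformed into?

Treating letters as 0–25, the rule is x ↦ 17x + 22 (mod 26).
Applying it to shell: s(18)→17·18+22≡16=q; h(7)→17·7+22≡11=l; e(4)→17·4+22≡12=m; l(11)→17·11+22≡1=b; l(11)→17·11+22≡1=b (all mod 26).

qlmbb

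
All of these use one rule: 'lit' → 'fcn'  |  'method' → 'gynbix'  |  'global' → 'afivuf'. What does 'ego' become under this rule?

Compare letters: l→f is +20, i→c is +20, t→n is +20 — a constant shift. Each letter is shifted forward by 20 in the alphabet (a Caesar shift of +20).
Applying it to ego: e+20=y, g+20=a, o+20=i.

yai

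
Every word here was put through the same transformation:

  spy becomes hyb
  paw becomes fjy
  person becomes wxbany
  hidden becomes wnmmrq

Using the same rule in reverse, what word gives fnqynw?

nephew

Two steps: reverse the string, then apply a Caesar shift of +9.
Undoing it on fnqynw: shift back: f−9=w, n−9=e, q−9=h, y−9=p, n−9=e, w−9=n → wehpen; then reverse → nephew.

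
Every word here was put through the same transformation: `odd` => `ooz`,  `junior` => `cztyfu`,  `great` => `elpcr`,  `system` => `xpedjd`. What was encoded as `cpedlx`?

master

Read the word backwards and shift each letter +11.
Decoding cpedlx: shift back: c−11=r, p−11=e, e−11=t, d−11=s, l−11=a, x−11=m → retsam; then reverse → master.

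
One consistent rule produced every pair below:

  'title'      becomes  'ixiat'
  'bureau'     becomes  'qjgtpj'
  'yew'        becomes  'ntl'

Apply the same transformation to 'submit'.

hjqbxi

Each letter is shifted forward by 15 in the alphabet (a Caesar shift of +15).
Applying it to submit: s+15=h, u+15=j, b+15=q, m+15=b, i+15=x, t+15=i.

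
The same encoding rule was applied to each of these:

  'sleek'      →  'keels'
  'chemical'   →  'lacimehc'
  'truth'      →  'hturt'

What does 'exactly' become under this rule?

The output letters match the input read backwards: sleek reversed is keels. The word is simply reversed.
Applying it to exactly: reverse → yltcaxe.

yltcaxe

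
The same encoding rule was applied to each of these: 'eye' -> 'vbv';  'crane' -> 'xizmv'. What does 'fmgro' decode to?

Each pair mirrors across the alphabet (e↔v, y↔b, e↔v): positions sum to 25. This is the alphabet-reversal cipher (Atbash): a becomes z, b becomes y, etc.
Decoding fmgro: f↔u, m↔n, g↔t, r↔i, o↔l.

until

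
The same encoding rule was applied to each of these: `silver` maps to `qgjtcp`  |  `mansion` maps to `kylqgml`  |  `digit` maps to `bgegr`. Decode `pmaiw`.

Compare letters: s→q is +24, i→g is +24, l→j is +24 — a constant shift. Each letter is shifted forward by 24 in the alphabet (a Caesar shift of +24).
Reversing it on pmaiw: p−24=r, m−24=o, a−24=c, i−24=k, w−24=y.

rocky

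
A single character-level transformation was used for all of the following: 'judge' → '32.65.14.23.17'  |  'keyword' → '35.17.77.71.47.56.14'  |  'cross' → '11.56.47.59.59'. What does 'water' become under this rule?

With a=1..z=26, the number is 3·pos + 2.
Applying it to water: w=23→71, a=1→5, t=20→62, e=5→17, r=18→56.

71.5.62.17.56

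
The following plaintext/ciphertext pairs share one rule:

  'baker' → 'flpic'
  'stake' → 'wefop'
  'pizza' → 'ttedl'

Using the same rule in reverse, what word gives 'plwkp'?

large

Shifts by position in baker: pos 0: b→f (+4), pos 1: a→l (+11), pos 2: k→p (+5), pos 3: e→i (+4), pos 4: r→c (+11) — repeating every 3. It's a Vigenère-style cipher with numeric key [4,11,5]: position i shifts by key[i mod 3].
Undoing it on plwkp: p−4=l, l−11=a, w−5=r, k−4=g, p−11=e.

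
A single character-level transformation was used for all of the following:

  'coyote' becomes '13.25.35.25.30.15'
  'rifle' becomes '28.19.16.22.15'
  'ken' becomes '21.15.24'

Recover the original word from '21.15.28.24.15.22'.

c is letter #3 and maps to 13: an offset of 10. The number is (letter's place in the alphabet, a=1) + 10.
Decoding 21.15.28.24.15.22: 21→(21−10)÷1=11=k, 15→(15−10)÷1=5=e, 28→(28−10)÷1=18=r, 24→(24−10)÷1=14=n, 15→(15−10)÷1=5=e, 22→(22−10)÷1=12=l.

kernel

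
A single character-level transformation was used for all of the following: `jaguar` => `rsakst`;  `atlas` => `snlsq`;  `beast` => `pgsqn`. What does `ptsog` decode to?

brake

Each letter's alphabet position (a=0..z=25) is mapped through 23·x+18 mod 26 — an affine cipher.
Decoding ptsog: p(15)→17·(15−18)≡1=b; t(19)→17·(19−18)≡17=r; s(18)→17·(18−18)≡0=a; o(14)→17·(14−18)≡10=k; g(6)→17·(6−18)≡4=e (all mod 26).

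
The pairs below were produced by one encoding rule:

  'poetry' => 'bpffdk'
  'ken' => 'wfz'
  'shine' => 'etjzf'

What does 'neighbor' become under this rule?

zfjstnpd

The rule splits by letter class: vowels +1, consonants +12.
On neighbor: n(cons)+12=z, e(vowel)+1=f, i(vowel)+1=j, g(cons)+12=s, h(cons)+12=t, b(cons)+12=n, o(vowel)+1=p, r(cons)+12=d.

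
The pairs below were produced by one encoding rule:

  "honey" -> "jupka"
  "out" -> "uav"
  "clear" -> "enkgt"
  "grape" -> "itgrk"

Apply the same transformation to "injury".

oplata

The shift depends on letter class: consonant h→j is +2, but vowel o→u is +6. The rule splits by letter class: vowels +6, consonants +2.
Applying it to injury: i(vowel)+6=o, n(cons)+2=p, j(cons)+2=l, u(vowel)+6=a, r(cons)+2=t, y(cons)+2=a.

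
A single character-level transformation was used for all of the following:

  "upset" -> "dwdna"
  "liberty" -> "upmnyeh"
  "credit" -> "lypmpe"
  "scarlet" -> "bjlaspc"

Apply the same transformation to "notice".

wverjp

The shifts repeat in a cycle of length 3: positions 0,1,… shift by +9, +7, +11, then the pattern repeats.
Applying it to notice: n+9=w, o+7=v, t+11=e, i+9=r, c+7=j, e+11=p.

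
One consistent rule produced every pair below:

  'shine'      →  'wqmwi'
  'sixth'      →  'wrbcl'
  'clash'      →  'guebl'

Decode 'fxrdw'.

bonus

Shifts by position in shine: pos 0: s→w (+4), pos 1: h→q (+9), pos 2: i→m (+4), pos 3: n→w (+9) — repeating every 2. It's a Vigenère-style cipher with numeric key [4,9]: position i shifts by key[i mod 2].
Reversing it on fxrdw: f−4=b, x−9=o, r−4=n, d−9=u, w−4=s.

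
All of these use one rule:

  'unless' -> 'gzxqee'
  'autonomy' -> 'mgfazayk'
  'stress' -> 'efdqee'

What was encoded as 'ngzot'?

bunch

Every letter moves 12 places later in the alphabet, wrapping around z→a.
Undoing it on ngzot: n−12=b, g−12=u, z−12=n, o−12=c, t−12=h.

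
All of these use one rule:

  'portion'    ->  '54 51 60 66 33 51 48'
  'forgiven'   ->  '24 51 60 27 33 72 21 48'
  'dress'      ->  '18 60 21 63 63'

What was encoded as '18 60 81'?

Each letter becomes 3×(its alphabet position, a=1..z=26) + 6.
Reversing it on 18 60 81: 18→(18−6)÷3=4=d, 60→(60−6)÷3=18=r, 81→(81−6)÷3=25=y.

dry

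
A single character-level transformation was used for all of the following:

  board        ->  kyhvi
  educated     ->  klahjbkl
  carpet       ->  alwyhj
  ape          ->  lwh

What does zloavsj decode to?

The output letters match the input read backwards, each shifted +7: board reversed is draob. The word is reversed, then every letter is shifted forward by 7.
Decoding zloavsj: shift back: z−7=s, l−7=e, o−7=h, a−7=t, v−7=o, s−7=l, j−7=c → sehtolc; then reverse → clothes.

clothes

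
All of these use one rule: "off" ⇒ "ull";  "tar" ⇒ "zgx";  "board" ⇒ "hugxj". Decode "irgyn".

clash

Compare letters: o→u is +6, f→l is +6, f→l is +6 — a constant shift. This is a Caesar cipher with shift 6.
Reversing it on irgyn: i−6=c, r−6=l, g−6=a, y−6=s, n−6=h.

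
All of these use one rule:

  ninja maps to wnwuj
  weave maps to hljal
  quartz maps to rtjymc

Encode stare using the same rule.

n(13)→w(22) and i(8)→n(13) fit y≡7x+9 (mod 26); the inverse of 7 mod 26 is 15. Each letter's alphabet position (a=0..z=25) is mapped through 7·x+9 mod 26 — an affine cipher.
For stare: s(18)→7·18+9≡5=f; t(19)→7·19+9≡12=m; a(0)→7·0+9≡9=j; r(17)→7·17+9≡24=y; e(4)→7·4+9≡11=l (all mod 26).

fmjyl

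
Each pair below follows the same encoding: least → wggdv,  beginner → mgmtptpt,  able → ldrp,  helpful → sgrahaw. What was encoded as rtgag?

grape

The shifts repeat in a cycle of length 3: positions 0,1,… shift by +11, +2, +6, then the pattern repeats.
Reversing it on rtgag: r−11=g, t−2=r, g−6=a, a−11=p, g−2=e.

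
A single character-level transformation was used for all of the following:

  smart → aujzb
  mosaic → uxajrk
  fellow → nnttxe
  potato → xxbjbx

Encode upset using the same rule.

The shift depends on letter class: consonant s→a is +8, but vowel a→j is +9. Two shifts are in play — +9 for a/e/i/o/u, +8 for every other letter.
On upset: u(vowel)+9=d, p(cons)+8=x, s(cons)+8=a, e(vowel)+9=n, t(cons)+8=b.

dxanb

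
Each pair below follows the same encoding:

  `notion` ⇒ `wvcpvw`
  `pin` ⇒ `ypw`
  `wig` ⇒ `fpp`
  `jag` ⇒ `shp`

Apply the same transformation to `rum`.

abv

The shift depends on letter class: consonant n→w is +9, but vowel o→v is +7. Vowels shift forward by 7 and consonants shift forward by 9.
On rum: r(cons)+9=a, u(vowel)+7=b, m(cons)+9=v.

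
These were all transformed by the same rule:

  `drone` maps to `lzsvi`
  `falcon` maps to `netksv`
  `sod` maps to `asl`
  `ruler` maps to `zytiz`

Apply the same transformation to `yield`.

gmitl

The shift depends on letter class: consonant d→l is +8, but vowel o→s is +4. Two shifts are in play — +4 for a/e/i/o/u, +8 for every other letter.
On yield: y(cons)+8=g, i(vowel)+4=m, e(vowel)+4=i, l(cons)+8=t, d(cons)+8=l.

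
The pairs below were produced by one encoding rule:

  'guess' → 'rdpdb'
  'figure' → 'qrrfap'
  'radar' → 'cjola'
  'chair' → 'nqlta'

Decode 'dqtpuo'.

Shifts by position in guess: pos 0: g→r (+11), pos 1: u→d (+9), pos 2: e→p (+11), pos 3: s→d (+11), pos 4: s→b (+9) — repeating every 3. A repeating key of period 3 is used — shifts +11, +9, +11 over and over.
Undoing it on dqtpuo: d−11=s, q−9=h, t−11=i, p−11=e, u−9=l, o−11=d.

shield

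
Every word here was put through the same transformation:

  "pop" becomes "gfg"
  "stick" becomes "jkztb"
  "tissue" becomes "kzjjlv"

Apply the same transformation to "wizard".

nzqriu

Compare letters: p→g is +17, o→f is +17, p→g is +17 — a constant shift. This is a Caesar cipher with shift 17.
Applying it to wizard: w+17=n, i+17=z, z+17=q, a+17=r, r+17=i, d+17=u.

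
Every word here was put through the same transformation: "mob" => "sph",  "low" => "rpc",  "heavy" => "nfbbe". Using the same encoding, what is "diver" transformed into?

Two shifts are in play — +1 for a/e/i/o/u, +6 for every other letter.
On diver: d(cons)+6=j, i(vowel)+1=j, v(cons)+6=b, e(vowel)+1=f, r(cons)+6=x.

jjbfx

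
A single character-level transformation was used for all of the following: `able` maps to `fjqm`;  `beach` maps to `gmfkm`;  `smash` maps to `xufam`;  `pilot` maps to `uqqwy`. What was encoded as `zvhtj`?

uncle

Shifts by position in able: pos 0: a→f (+5), pos 1: b→j (+8), pos 2: l→q (+5), pos 3: e→m (+8) — repeating every 2. The shifts repeat in a cycle of length 2: positions 0,1,… shift by +5, +8, then the pattern repeats.
Undoing it on zvhtj: z−5=u, v−8=n, h−5=c, t−8=l, j−5=e.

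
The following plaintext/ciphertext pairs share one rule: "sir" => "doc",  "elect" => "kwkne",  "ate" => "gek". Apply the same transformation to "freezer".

The shift depends on letter class: consonant s→d is +11, but vowel i→o is +6. Two shifts are in play — +6 for a/e/i/o/u, +11 for every other letter.
Applying it to freezer: f(cons)+11=q, r(cons)+11=c, e(vowel)+6=k, e(vowel)+6=k, z(cons)+11=k, e(vowel)+6=k, r(cons)+11=c.

qckkkkc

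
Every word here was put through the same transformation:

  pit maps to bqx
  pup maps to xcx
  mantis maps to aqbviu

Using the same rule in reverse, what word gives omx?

peg

Two steps: reverse the string, then apply a Caesar shift of +8.
Decoding omx: shift back: o−8=g, m−8=e, x−8=p → gep; then reverse → peg.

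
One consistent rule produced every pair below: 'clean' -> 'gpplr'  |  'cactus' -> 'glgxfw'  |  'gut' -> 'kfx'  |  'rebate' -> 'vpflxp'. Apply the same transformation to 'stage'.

wxlkp

The shift depends on letter class: consonant c→g is +4, but vowel e→p is +11. Vowels shift forward by 11 and consonants shift forward by 4.
On stage: s(cons)+4=w, t(cons)+4=x, a(vowel)+11=l, g(cons)+4=k, e(vowel)+11=p.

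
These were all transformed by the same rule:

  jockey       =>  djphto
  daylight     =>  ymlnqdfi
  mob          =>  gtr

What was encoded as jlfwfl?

The word is reversed, then every letter is shifted forward by 5.
Undoing it on jlfwfl: shift back: j−5=e, l−5=g, f−5=a, w−5=r, f−5=a, l−5=g → egarag; then reverse → garage.

garage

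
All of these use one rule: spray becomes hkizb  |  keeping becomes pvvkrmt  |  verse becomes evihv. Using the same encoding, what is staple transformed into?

hgzkov

Each pair mirrors across the alphabet (s↔h, p↔k, r↔i): positions sum to 25. This is the alphabet-reversal cipher (Atbash): a becomes z, b becomes y, etc.
Applying it to staple: s↔h, t↔g, a↔z, p↔k, l↔o, e↔v.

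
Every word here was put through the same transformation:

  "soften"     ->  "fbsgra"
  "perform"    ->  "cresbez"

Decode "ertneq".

regard

Compare letters: s→f is +13, o→b is +13, f→s is +13 — a constant shift. This is a Caesar cipher with shift 13.
Undoing it on ertneq: e−13=r, r−13=e, t−13=g, n−13=a, e−13=r, q−13=d.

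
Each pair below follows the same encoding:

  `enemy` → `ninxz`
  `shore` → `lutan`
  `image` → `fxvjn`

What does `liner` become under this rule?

e(4)→n(13) and n(13)→i(8) fit y≡11x+21 (mod 26); the inverse of 11 mod 26 is 19. This is an affine cipher: with a=0,…,z=25, each position x becomes (11x+21) mod 26.
For liner: l(11)→11·11+21≡12=m; i(8)→11·8+21≡5=f; n(13)→11·13+21≡8=i; e(4)→11·4+21≡13=n; r(17)→11·17+21≡0=a (all mod 26).

mfina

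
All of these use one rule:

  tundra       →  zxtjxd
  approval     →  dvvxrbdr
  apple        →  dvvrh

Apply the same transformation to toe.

zrh

The shift depends on letter class: consonant t→z is +6, but vowel u→x is +3. Vowels shift forward by 3 and consonants shift forward by 6.
Applying it to toe: t(cons)+6=z, o(vowel)+3=r, e(vowel)+3=h.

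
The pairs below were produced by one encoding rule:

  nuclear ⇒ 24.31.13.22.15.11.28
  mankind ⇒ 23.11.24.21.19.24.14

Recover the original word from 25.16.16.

n is letter #14 and maps to 24: an offset of 10. The number is (letter's place in the alphabet, a=1) + 10.
Decoding 25.16.16: 25→(25−10)÷1=15=o, 16→(16−10)÷1=6=f, 16→(16−10)÷1=6=f.

off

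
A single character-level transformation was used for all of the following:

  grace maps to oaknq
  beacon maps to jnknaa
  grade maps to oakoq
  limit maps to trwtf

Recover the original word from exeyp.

In grace: g→o is +8, r→a is +9, a→k is +10, c→n is +11 — the shift increases by 1 each position. The shift increases by 1 at each position, starting from +8: 8, 9, 10, ….
Undoing it on exeyp: e−8=w, x−9=o, e−10=u, y−11=n, p−12=d.

wound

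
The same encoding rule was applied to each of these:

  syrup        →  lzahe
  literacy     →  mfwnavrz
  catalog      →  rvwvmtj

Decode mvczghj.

ladybug

s(18)→l(11) and y(24)→z(25) fit y≡11x+21 (mod 26); the inverse of 11 mod 26 is 19. This is an affine cipher: with a=0,…,z=25, each position x becomes (11x+21) mod 26.
Decoding mvczghj: m(12)→19·(12−21)≡11=l; v(21)→19·(21−21)≡0=a; c(2)→19·(2−21)≡3=d; z(25)→19·(25−21)≡24=y; g(6)→19·(6−21)≡1=b; h(7)→19·(7−21)≡20=u; j(9)→19·(9−21)≡6=g (all mod 26).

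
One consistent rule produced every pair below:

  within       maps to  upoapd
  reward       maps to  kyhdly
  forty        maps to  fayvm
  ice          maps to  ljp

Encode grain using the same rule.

uphyn

Read the word backwards and shift each letter +7.
On grain: reverse → niarg; then shift: n+7=u, i+7=p, a+7=h, r+7=y, g+7=n.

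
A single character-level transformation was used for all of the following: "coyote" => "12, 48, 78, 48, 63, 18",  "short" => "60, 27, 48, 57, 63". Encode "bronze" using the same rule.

c(#3)→12 and o(#15)→48: differences scale by 3, so n = 3·pos + 3. With a=1..z=26, the number is 3·pos + 3.
On bronze: b=2→9, r=18→57, o=15→48, n=14→45, z=26→81, e=5→18.

9, 57, 48, 45, 81, 18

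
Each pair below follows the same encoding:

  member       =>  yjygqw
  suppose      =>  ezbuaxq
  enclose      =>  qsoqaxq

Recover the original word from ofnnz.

cabin

Shifts by position in member: pos 0: m→y (+12), pos 1: e→j (+5), pos 2: m→y (+12), pos 3: b→g (+5) — repeating every 2. A repeating key of period 2 is used — shifts +12, +5 over and over.
Reversing it on ofnnz: o−12=c, f−5=a, n−12=b, n−5=i, z−12=n.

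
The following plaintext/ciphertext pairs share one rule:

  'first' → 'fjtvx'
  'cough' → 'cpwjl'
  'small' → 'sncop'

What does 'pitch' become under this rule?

In first: f→f is +0, i→j is +1, r→t is +2, s→v is +3 — the shift increases by 1 each position. Each letter shifts forward by its position index (0, 1, 2, …) — the shift grows by one for each successive letter.
On pitch: p+0=p, i+1=j, t+2=v, c+3=f, h+4=l.

pjvfl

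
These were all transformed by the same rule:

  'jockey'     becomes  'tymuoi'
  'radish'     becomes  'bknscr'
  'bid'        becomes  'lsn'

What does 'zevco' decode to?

pulse

Every letter moves 10 places later in the alphabet, wrapping around z→a.
Undoing it on zevco: z−10=p, e−10=u, v−10=l, c−10=s, o−10=e.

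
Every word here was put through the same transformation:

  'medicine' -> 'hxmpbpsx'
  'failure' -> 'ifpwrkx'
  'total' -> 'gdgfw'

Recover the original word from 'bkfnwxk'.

m(12)→h(7) and e(4)→x(23) fit y≡11x+5 (mod 26); the inverse of 11 mod 26 is 19. Each letter's alphabet position (a=0..z=25) is mapped through 11·x+5 mod 26 — an affine cipher.
Reversing it on bkfnwxk: b(1)→19·(1−5)≡2=c; k(10)→19·(10−5)≡17=r; f(5)→19·(5−5)≡0=a; n(13)→19·(13−5)≡22=w; w(22)→19·(22−5)≡11=l; x(23)→19·(23−5)≡4=e; k(10)→19·(10−5)≡17=r (all mod 26).

crawler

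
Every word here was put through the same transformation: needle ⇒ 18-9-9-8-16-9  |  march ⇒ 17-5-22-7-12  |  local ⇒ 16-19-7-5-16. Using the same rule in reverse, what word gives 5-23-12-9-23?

n is letter #14 and maps to 18: an offset of 4. Letters become their 1-based position plus 4 (so a→5, b→6, …).
Reversing it on 5-23-12-9-23: 5→(5−4)÷1=1=a, 23→(23−4)÷1=19=s, 12→(12−4)÷1=8=h, 9→(9−4)÷1=5=e, 23→(23−4)÷1=19=s.

ashes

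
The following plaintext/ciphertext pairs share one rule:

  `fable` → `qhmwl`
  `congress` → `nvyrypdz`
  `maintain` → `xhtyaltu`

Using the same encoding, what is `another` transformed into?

luzeopc

The shifts repeat in a cycle of length 3: positions 0,1,… shift by +11, +7, +11, then the pattern repeats.
Applying it to another: a+11=l, n+7=u, o+11=z, t+11=e, h+7=o, e+11=p, r+11=c.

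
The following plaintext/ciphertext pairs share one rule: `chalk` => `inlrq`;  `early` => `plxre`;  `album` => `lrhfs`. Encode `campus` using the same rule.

The shift depends on letter class: consonant c→i is +6, but vowel a→l is +11. Two shifts are in play — +11 for a/e/i/o/u, +6 for every other letter.
For campus: c(cons)+6=i, a(vowel)+11=l, m(cons)+6=s, p(cons)+6=v, u(vowel)+11=f, s(cons)+6=y.

ilsvfy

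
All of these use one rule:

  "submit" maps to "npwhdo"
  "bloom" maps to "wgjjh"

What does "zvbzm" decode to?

Compare letters: s→n is +21, u→p is +21, b→w is +21 — a constant shift. Every letter moves 21 places later in the alphabet, wrapping around z→a.
Reversing it on zvbzm: z−21=e, v−21=a, b−21=g, z−21=e, m−21=r.

eager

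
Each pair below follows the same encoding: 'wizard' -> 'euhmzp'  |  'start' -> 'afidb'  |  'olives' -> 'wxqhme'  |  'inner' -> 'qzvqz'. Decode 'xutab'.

pilot

Shifts by position in wizard: pos 0: w→e (+8), pos 1: i→u (+12), pos 2: z→h (+8), pos 3: a→m (+12) — repeating every 2. The shifts repeat in a cycle of length 2: positions 0,1,… shift by +8, +12, then the pattern repeats.
Undoing it on xutab: x−8=p, u−12=i, t−8=l, a−12=o, b−8=t.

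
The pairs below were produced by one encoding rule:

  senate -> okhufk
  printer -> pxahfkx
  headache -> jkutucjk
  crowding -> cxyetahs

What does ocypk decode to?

Each letter's alphabet position (a=0..z=25) is mapped through 17·x+20 mod 26 — an affine cipher.
Reversing it on ocypk: o(14)→23·(14−20)≡18=s; c(2)→23·(2−20)≡2=c; y(24)→23·(24−20)≡14=o; p(15)→23·(15−20)≡15=p; k(10)→23·(10−20)≡4=e (all mod 26).

scope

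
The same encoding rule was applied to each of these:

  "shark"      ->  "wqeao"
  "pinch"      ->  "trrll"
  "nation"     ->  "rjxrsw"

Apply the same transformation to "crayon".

gaehsw

The shifts repeat in a cycle of length 2: positions 0,1,… shift by +4, +9, then the pattern repeats.
On crayon: c+4=g, r+9=a, a+4=e, y+9=h, o+4=s, n+9=w.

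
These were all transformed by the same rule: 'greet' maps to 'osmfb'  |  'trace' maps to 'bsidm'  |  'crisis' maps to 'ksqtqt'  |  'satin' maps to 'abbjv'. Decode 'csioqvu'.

A repeating key of period 2 is used — shifts +8, +1 over and over.
Undoing it on csioqvu: c−8=u, s−1=r, i−8=a, o−1=n, q−8=i, v−1=u, u−8=m.

uranium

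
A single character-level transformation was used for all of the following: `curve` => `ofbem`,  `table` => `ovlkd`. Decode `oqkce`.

usage

Read the word backwards and shift each letter +10.
Reversing it on oqkce: shift back: o−10=e, q−10=g, k−10=a, c−10=s, e−10=u → egasu; then reverse → usage.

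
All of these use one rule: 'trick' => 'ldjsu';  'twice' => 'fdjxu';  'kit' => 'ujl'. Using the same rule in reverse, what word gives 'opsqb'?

apron

The output letters match the input read backwards, each shifted +1: trick reversed is kcirt. Two steps: reverse the string, then apply a Caesar shift of +1.
Undoing it on opsqb: shift back: o−1=n, p−1=o, s−1=r, q−1=p, b−1=a → norpa; then reverse → apron.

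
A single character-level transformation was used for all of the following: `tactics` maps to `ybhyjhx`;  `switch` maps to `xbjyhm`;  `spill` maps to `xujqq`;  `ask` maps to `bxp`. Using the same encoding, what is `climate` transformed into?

hqjrbyf

Vowels shift forward by 1 and consonants shift forward by 5.
On climate: c(cons)+5=h, l(cons)+5=q, i(vowel)+1=j, m(cons)+5=r, a(vowel)+1=b, t(cons)+5=y, e(vowel)+1=f.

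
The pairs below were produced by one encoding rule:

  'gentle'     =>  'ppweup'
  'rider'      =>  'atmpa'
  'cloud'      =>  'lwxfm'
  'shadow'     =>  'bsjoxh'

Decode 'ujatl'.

lyric

Shifts by position in gentle: pos 0: g→p (+9), pos 1: e→p (+11), pos 2: n→w (+9), pos 3: t→e (+11) — repeating every 2. A repeating key of period 2 is used — shifts +9, +11 over and over.
Decoding ujatl: u−9=l, j−11=y, a−9=r, t−11=i, l−9=c.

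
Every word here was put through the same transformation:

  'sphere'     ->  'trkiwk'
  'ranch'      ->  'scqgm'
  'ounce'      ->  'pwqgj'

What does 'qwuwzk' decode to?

In sphere: s→t is +1, p→r is +2, h→k is +3, e→i is +4 — the shift increases by 1 each position. Each letter shifts forward by (position + 1), i.e. 1, 2, 3, … — the shift grows by one for each successive letter.
Decoding qwuwzk: q−1=p, w−2=u, u−3=r, w−4=s, z−5=u, k−6=e.

pursue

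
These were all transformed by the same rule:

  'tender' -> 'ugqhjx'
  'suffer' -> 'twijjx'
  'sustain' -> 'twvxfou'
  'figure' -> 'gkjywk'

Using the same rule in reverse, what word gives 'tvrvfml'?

storage

The shift increases by 1 at each position, starting from +1: 1, 2, 3, ….
Undoing it on tvrvfml: t−1=s, v−2=t, r−3=o, v−4=r, f−5=a, m−6=g, l−7=e.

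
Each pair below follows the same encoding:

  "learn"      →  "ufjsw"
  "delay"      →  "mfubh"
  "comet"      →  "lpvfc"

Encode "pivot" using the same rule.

Shifts by position in learn: pos 0: l→u (+9), pos 1: e→f (+1), pos 2: a→j (+9), pos 3: r→s (+1) — repeating every 2. It's a Vigenère-style cipher with numeric key [9,1]: position i shifts by key[i mod 2].
On pivot: p+9=y, i+1=j, v+9=e, o+1=p, t+9=c.

yjepc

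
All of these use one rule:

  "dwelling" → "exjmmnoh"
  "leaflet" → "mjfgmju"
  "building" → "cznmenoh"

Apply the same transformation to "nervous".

The shift depends on letter class: consonant d→e is +1, but vowel e→j is +5. Two shifts are in play — +5 for a/e/i/o/u, +1 for every other letter.
Applying it to nervous: n(cons)+1=o, e(vowel)+5=j, r(cons)+1=s, v(cons)+1=w, o(vowel)+5=t, u(vowel)+5=z, s(cons)+1=t.

ojswtzt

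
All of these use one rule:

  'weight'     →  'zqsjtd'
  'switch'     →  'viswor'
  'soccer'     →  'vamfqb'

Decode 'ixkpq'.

flame

A repeating key of period 3 is used — shifts +3, +12, +10 over and over.
Reversing it on ixkpq: i−3=f, x−12=l, k−10=a, p−3=m, q−12=e.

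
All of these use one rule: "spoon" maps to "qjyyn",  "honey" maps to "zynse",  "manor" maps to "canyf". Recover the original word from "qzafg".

shark

s(18)→q(16) and p(15)→j(9) fit y≡11x+0 (mod 26); the inverse of 11 mod 26 is 19. Each letter's alphabet position (a=0..z=25) is mapped through 11·x+0 mod 26 — an affine cipher.
Reversing it on qzafg: q(16)→19·(16−0)≡18=s; z(25)→19·(25−0)≡7=h; a(0)→19·(0−0)≡0=a; f(5)→19·(5−0)≡17=r; g(6)→19·(6−0)≡10=k (all mod 26).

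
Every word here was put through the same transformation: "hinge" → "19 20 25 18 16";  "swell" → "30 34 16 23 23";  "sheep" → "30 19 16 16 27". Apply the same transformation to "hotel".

19 26 31 16 23

The number is (letter's place in the alphabet, a=1) + 11.
For hotel: h=8→19, o=15→26, t=20→31, e=5→16, l=12→23.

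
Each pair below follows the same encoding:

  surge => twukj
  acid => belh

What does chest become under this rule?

djhwy

Letter i (0-indexed) is shifted by i+1, so successive shifts are 1, 2, 3, ….
Applying it to chest: c+1=d, h+2=j, e+3=h, s+4=w, t+5=y.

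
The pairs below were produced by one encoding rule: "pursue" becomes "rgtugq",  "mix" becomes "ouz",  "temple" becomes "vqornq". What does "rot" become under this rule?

tav

The shift depends on letter class: consonant p→r is +2, but vowel u→g is +12. Vowels shift forward by 12 and consonants shift forward by 2.
On rot: r(cons)+2=t, o(vowel)+12=a, t(cons)+2=v.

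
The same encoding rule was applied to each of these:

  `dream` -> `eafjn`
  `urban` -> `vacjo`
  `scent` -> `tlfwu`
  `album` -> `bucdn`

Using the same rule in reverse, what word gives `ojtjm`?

nasal

It's a Vigenère-style cipher with numeric key [1,9]: position i shifts by key[i mod 2].
Decoding ojtjm: o−1=n, j−9=a, t−1=s, j−9=a, m−1=l.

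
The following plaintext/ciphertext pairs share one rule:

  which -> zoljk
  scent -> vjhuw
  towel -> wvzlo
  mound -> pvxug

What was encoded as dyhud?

Shifts by position in which: pos 0: w→z (+3), pos 1: h→o (+7), pos 2: i→l (+3), pos 3: c→j (+7) — repeating every 2. A repeating key of period 2 is used — shifts +3, +7 over and over.
Undoing it on dyhud: d−3=a, y−7=r, h−3=e, u−7=n, d−3=a.

arena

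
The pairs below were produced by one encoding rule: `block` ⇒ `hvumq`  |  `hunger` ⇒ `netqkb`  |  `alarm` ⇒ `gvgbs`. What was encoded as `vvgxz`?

The shifts repeat in a cycle of length 2: positions 0,1,… shift by +6, +10, then the pattern repeats.
Decoding vvgxz: v−6=p, v−10=l, g−6=a, x−10=n, z−6=t.

plant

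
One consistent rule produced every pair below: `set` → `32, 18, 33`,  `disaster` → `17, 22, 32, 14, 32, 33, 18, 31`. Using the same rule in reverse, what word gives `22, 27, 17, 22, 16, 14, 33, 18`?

indicate

s is letter #19 and maps to 32: an offset of 13. Each letter is replaced by its alphabet position (a=1..z=26) + 13.
Decoding 22, 27, 17, 22, 16, 14, 33, 18: 22→(22−13)÷1=9=i, 27→(27−13)÷1=14=n, 17→(17−13)÷1=4=d, 22→(22−13)÷1=9=i, 16→(16−13)÷1=3=c, 14→(14−13)÷1=1=a, 33→(33−13)÷1=20=t, 18→(18−13)÷1=5=e.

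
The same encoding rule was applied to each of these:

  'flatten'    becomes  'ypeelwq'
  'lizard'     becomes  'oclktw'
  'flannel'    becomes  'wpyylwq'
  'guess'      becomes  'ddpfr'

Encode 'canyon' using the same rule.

The output letters match the input read backwards, each shifted +11: flatten reversed is nettalf. Read the word backwards and shift each letter +11.
For canyon: reverse → noynac; then shift: n+11=y, o+11=z, y+11=j, n+11=y, a+11=l, c+11=n.

yzjyln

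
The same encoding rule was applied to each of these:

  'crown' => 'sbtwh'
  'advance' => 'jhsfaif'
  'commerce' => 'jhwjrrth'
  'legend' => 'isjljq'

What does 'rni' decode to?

dim

The output letters match the input read backwards, each shifted +5: crown reversed is nworc. The word is reversed, then every letter is shifted forward by 5.
Undoing it on rni: shift back: r−5=m, n−5=i, i−5=d → mid; then reverse → dim.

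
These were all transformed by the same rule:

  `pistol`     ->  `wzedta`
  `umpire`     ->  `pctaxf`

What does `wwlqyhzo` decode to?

The output letters match the input read backwards, each shifted +11: pistol reversed is lotsip. Two steps: reverse the string, then apply a Caesar shift of +11.
Undoing it on wwlqyhzo: shift back: w−11=l, w−11=l, l−11=a, q−11=f, y−11=n, h−11=w, z−11=o, o−11=d → llafnwod; then reverse → downfall.

downfall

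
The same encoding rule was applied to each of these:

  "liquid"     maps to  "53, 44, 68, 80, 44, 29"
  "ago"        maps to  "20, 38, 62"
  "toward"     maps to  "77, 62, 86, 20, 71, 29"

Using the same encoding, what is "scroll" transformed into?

74, 26, 71, 62, 53, 53

With a=1..z=26, the number is 3·pos + 17.
On scroll: s=19→74, c=3→26, r=18→71, o=15→62, l=12→53, l=12→53.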